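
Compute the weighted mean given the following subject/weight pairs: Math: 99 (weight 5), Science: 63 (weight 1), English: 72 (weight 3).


Numerator = 99×5 + 63×1 + 72×3
= 495 + 63 + 216
= 774
Total weight = 9
Weighted avg = 774/9
= 86.00

86.00


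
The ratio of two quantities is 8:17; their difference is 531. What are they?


Let A = 8k, B = 17k.
17k - 8k = 531
9k = 531 → k = 531/9 = 59
A = 8×59 = 472, B = 17×59 = 1003
= A = 472, B = 1003

A = 472, B = 1003


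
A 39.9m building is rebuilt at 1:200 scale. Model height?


Model size = real / scale
= 39.9 / 200
= 0.1995 m

0.1995 m


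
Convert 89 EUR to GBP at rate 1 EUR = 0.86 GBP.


Amount × rate = 89 × 0.86
= 76.54 GBP

76.54 GBP


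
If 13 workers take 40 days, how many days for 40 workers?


Inverse proportion: x × y = constant
k = 13 × 40 = 520
y₂ = k / 40 = 520 / 40
= 13.00

13.00


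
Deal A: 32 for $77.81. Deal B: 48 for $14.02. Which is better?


Deal A: $77.81/32 = $2.4316/unit
Deal B: $14.02/48 = $0.2921/unit
B is cheaper per unit
= Deal B

Deal B


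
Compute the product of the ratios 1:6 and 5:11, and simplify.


Compound ratio = (1×5) : (6×11)
= 5:66
GCD = 1
= 5:66

5:66


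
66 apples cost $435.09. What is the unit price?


Unit rate = total / quantity
= 435.09 / 66
= $6.59 per unit

$6.59 per unit


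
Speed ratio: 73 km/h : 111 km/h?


Ratio = 73:111
GCD = 1
Simplified = 73:111
Time ratio (same distance) = 111:73
Speed ratio = 73:111

73:111


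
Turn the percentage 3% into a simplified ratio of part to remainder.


3% means 3 parts out of 100; remainder = 97
Part : remainder = 3:97
GCD = 1
= 3:97

3:97


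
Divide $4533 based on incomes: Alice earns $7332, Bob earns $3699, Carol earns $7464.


Total income = 7332 + 3699 + 7464 = $18495
Alice: $4533 × 7332/18495 = $1797.02
Bob: $4533 × 3699/18495 = $906.60
Carol: $4533 × 7464/18495 = $1829.38
= Alice: $1797.02, Bob: $906.60, Carol: $1829.38

Alice: $1797.02, Bob: $906.60, Carol: $1829.38


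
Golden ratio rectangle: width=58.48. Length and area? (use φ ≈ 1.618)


φ = (1 + √5) / 2 ≈ 1.618
Length = width × φ = 58.48 × 1.618 = 94.62064
≈ 94.62
Area = width × length = 58.48 × 94.62064 = 5533.4150272 ≈ 5533.42
= Length: 94.62, Area: 5533.42

Length: 94.62, Area: 5533.42


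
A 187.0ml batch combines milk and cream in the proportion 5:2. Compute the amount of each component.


Total parts = 5 + 2 = 7
milk: 187.0 × 5/7 = 133.6ml
cream: 187.0 × 2/7 = 53.4ml
= 133.6ml and 53.4ml

133.6ml and 53.4ml


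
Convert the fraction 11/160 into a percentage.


Percentage = (part / whole) × 100
= (11 / 160) × 100
≈ 6.88%

6.88%


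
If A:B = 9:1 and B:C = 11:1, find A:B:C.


Match B: multiply A:B by 11 → 99:11
Multiply B:C by 1 → 11:1
Combined: 99:11:1
GCD = 1
= 99:11:1

99:11:1


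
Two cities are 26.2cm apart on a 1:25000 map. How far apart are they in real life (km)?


Real distance = map distance × scale
= 26.2cm × 25000
= 655000 cm = 6550.0 m
= 6.550 km

6.550 km


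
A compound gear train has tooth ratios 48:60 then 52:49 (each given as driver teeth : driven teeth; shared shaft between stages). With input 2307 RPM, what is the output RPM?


Stage 1: RPM_B = RPM_A × t_A/t_B = 2307 × 48/60 = 110736/60 = 1845.60
B and C share a shaft → RPM_C = RPM_B
Stage 2: RPM_D = RPM_C × t_C/t_D = RPM_A × (t_A×t_C)/(t_B×t_D)
Overall ratio = (48×52)/(60×49) = 2496/2940
RPM_D = 2307 × 2496/2940 = 5758272/2940
≈ 1958.60 RPM

1958.60 RPM


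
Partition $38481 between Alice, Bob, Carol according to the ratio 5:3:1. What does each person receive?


Total parts = 5 + 3 + 1 = 9
Alice: 38481 × 5/9 = 21378.33
Bob: 38481 × 3/9 = 12827.00
Carol: 38481 × 1/9 = 4275.67
= Alice: $21378.33, Bob: $12827.00, Carol: $4275.67

Alice: $21378.33, Bob: $12827.00, Carol: $4275.67


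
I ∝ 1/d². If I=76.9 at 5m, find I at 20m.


I₁d₁² = I₂d₂²
I₂ = I₁ × (d₁/d₂)²
= 76.9 × (5/20)²
= 76.9 × 25/400
= 1922.5/400
≈ 4.8063

4.8063


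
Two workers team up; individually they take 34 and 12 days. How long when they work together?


Rate of A = 1/34 per day
Rate of B = 1/12 per day
Combined rate = 1/34 + 1/12 = 46/408 ≈ 0.1127 per day
Days = 1 / combined rate = 408/46
≈ 8.87 days

8.87 days


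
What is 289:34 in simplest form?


GCD(289, 34) = 17
289/17 : 34/17
= 17:2

17:2


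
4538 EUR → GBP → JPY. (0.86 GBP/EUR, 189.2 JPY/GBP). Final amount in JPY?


Step 1: 4538 EUR × 0.86 = 3902.68 GBP
Step 2: 3902.68 GBP × 189.2 = 738387.06 JPY
Implied rate EUR→JPY = 0.86 × 189.2 = 162.7120
= 738387.06 JPY

738387.06 JPY


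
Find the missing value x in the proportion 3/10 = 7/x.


Cross multiply: 3 × x = 10 × 7
3x = 70
x = 70 / 3
= 23.33

23.33


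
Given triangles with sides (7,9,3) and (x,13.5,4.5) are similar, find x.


Scale factor = 13.5/9 = 1.5
Missing side = 7 × 1.5
= 10.5

10.5


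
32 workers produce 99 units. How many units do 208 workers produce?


Direct proportion: y/x = constant
k = 99/32 ≈ 3.0938
y₂ = k × 208 = 99 × 208 / 32 = 20592/32
= 643.50

643.50


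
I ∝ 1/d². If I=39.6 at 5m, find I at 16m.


I₁d₁² = I₂d₂²
I₂ = I₁ × (d₁/d₂)²
= 39.6 × (5/16)²
= 39.6 × 25/256
= 990/256
≈ 3.8672

3.8672


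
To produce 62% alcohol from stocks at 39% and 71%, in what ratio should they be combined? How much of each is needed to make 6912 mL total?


Let x parts of 39% mix with y parts of 71%.
39x + 71y = 62(x + y)
39x + 71y = 62x + 62y
x(39 - 62) = y(62 - 71)
x/y = (71 - 62)/(62 - 39) = 9/23
Simplify: 9:23
Total parts = 32; one part = 6912/32 = 216.00 mL
39% solution: 9×216.00 = 1944.00 mL
71% solution: 23×216.00 = 4968.00 mL
= ratio 9:23; 1944.00 mL and 4968.00 mL

ratio 9:23; 1944.00 mL and 4968.00 mL


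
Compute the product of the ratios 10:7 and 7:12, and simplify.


Compound ratio = (10×7) : (7×12)
= 70:84
GCD = 14
= 5:6

5:6


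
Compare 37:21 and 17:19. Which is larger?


37/21 = 1.7619
17/19 = 0.8947
1.7619 > 0.8947, so 37:21 is greater
= 37:21

37:21


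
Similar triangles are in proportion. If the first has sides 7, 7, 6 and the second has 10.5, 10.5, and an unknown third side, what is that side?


Scale factor = 10.5/7 = 1.5
Missing side = 6 × 1.5
= 9.0

9.0


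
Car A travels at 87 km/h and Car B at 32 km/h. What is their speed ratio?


Ratio = 87:32
GCD = 1
Simplified = 87:32
Time ratio (same distance) = 32:87
Speed ratio = 87:32

87:32


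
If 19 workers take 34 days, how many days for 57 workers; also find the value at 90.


Inverse proportion: x × y = constant
k = 19 × 34 = 646
At x=57: k/57 = 11.33
At x=90: k/90 = 7.18
= 11.33 and 7.18

11.33 and 7.18


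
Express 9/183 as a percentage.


Percentage = (part / whole) × 100
= (9 / 183) × 100
≈ 4.92%

4.92%


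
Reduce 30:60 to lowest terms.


GCD(30, 60) = 30
30/30 : 60/30
= 1:2

1:2


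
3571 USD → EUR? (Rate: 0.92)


Amount × rate = 3571 × 0.92
= 3285.32 EUR

3285.32 EUR


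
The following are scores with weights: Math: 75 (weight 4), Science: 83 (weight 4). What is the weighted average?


Numerator = 75×4 + 83×4
= 300 + 332
= 632
Total weight = 8
Weighted avg = 632/8
= 79.00

79.00


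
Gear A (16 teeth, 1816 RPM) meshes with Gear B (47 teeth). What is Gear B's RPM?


Gear ratio = 16:47 = 16:47
RPM_B = RPM_A × (teeth_A / teeth_B)
= 1816 × (16/47)
= 618.2 RPM

618.2 RPM


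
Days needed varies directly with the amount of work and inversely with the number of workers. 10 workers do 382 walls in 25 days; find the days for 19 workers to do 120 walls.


Days ∝ work / workers, so d₂ = d₁ × (m₁/m₂) × (w₂/w₁)
Workers factor (inverse): 10/19 ≈ 0.5263
Work factor (direct): 120/382 ≈ 0.3141
d₂ = 25 × 10/19 × 120/382 = (25 × 10 × 120) / (19 × 382) = 30000/7258
≈ 4.13 days

4.13 days


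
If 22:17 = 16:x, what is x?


Cross multiply: 22 × x = 17 × 16
22x = 272
x = 272 / 22
= 12.36

12.36


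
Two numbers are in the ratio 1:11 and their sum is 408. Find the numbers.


Let A = 1k, B = 11k.
1k + 11k = 408
12k = 408 → k = 408/12 = 34
A = 1×34 = 34, B = 11×34 = 374
= A = 34, B = 374

A = 34, B = 374


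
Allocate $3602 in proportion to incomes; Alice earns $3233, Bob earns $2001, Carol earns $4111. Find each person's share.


Total income = 3233 + 2001 + 4111 = $9345
Alice: $3602 × 3233/9345 = $1246.15
Bob: $3602 × 2001/9345 = $771.28
Carol: $3602 × 4111/9345 = $1584.57
= Alice: $1246.15, Bob: $771.28, Carol: $1584.57

Alice: $1246.15, Bob: $771.28, Carol: $1584.57


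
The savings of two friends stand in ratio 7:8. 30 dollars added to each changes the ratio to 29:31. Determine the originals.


Let A = 7k, B = 8k.
(7k + 30) / (8k + 30) = 29/31
Cross-multiply: 31(7k + 30) = 29(8k + 30)
217k + 930 = 232k + 870
217k - 232k = 870 - 930
-15k = -60
k = -60/-15 = 4
A = 7×4 = 28, B = 8×4 = 32
= A = 28, B = 32

A = 28, B = 32


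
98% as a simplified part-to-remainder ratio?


98% means 98 parts out of 100; remainder = 2
Part : remainder = 98:2
GCD = 2
= 49:1

49:1


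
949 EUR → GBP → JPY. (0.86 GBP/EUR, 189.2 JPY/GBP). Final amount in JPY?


Step 1: 949 EUR × 0.86 = 816.14 GBP
Step 2: 816.14 GBP × 189.2 = 154413.69 JPY
Implied rate EUR→JPY = 0.86 × 189.2 = 162.7120
= 154413.69 JPY

154413.69 JPY


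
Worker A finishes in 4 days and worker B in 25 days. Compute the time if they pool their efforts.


Rate of A = 1/4 per day
Rate of B = 1/25 per day
Combined rate = 1/4 + 1/25 = 29/100 = 0.2900 per day
Days = 1 / combined rate = 100/29
≈ 3.45 days

3.45 days


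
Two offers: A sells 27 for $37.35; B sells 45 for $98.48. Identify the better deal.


Deal A: $37.35/27 = $1.3833/unit
Deal B: $98.48/45 = $2.1884/unit
A is cheaper per unit
= Deal A

Deal A


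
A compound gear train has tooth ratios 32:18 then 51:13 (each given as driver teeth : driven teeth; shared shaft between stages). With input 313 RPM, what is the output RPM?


Stage 1: RPM_B = RPM_A × t_A/t_B = 313 × 32/18 = 10016/18 ≈ 556.44
B and C share a shaft → RPM_C = RPM_B
Stage 2: RPM_D = RPM_C × t_C/t_D = RPM_A × (t_A×t_C)/(t_B×t_D)
Overall ratio = (32×51)/(18×13) = 1632/234
RPM_D = 313 × 1632/234 = 510816/234
≈ 2182.97 RPM

2182.97 RPM


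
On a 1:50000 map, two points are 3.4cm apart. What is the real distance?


Real distance = map distance × scale
= 3.4cm × 50000
= 170000 cm = 1700.0 m
= 1.700 km

1.700 km


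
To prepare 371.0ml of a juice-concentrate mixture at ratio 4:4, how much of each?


Total parts = 4 + 4 = 8
juice: 371.0 × 4/8 = 185.5ml
concentrate: 371.0 × 4/8 = 185.5ml
= 185.5ml and 185.5ml

185.5ml and 185.5ml


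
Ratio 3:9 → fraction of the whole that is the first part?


Total parts = 3 + 9 = 12
First part: 3/12 = 1/4
= 1/4

1/4


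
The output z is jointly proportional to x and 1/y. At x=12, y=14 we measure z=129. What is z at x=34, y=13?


z = k·x/y
Solve for k using the known point: k = z·y/x = 129×14/12 = 1806/12 = 150.5000
Now evaluate at x=34, y=13:
z = k × 34 / 13 = (1806 × 34) / (12 × 13) = 61404/156
≈ 393.6154

393.6154


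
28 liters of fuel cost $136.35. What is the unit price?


Unit rate = total / quantity
= 136.35 / 28
= $4.87 per unit

$4.87 per unit


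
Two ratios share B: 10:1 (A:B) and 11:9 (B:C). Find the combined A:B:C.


Match B: multiply A:B by 11 → 110:11
Multiply B:C by 1 → 11:9
Combined: 110:11:9
GCD = 1
= 110:11:9

110:11:9


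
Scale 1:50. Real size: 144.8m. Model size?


Model size = real / scale
= 144.8 / 50
= 2.8960 m

2.8960 m


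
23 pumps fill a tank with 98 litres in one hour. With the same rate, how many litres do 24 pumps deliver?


Direct proportion: y/x = constant
k = 98/23 ≈ 4.2609
y₂ = k × 24 = 98 × 24 / 23 = 2352/23
≈ 102.26

102.26


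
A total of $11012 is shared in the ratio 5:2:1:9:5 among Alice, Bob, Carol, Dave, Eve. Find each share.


Total parts = 5 + 2 + 1 + 9 + 5 = 22
Alice: 11012 × 5/22 = 2502.73
Bob: 11012 × 2/22 = 1001.09
Carol: 11012 × 1/22 = 500.55
Dave: 11012 × 9/22 = 4504.91
Eve: 11012 × 5/22 = 2502.73
= Alice: $2502.73, Bob: $1001.09, Carol: $500.55, Dave: $4504.91, Eve: $2502.73

Alice: $2502.73, Bob: $1001.09, Carol: $500.55, Dave: $4504.91, Eve: $2502.73


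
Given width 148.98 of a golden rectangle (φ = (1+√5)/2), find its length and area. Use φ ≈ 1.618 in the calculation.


φ = (1 + √5) / 2 ≈ 1.618
Length = width × φ = 148.98 × 1.618 = 241.04964
≈ 241.05
Area = width × length = 148.98 × 241.04964 = 35911.5753672 ≈ 35911.58
= Length: 241.05, Area: 35911.58

Length: 241.05, Area: 35911.58


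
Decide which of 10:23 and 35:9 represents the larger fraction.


10/23 = 0.4348
35/9 = 3.8889
0.4348 < 3.8889, so 10:23 is less
= 35:9

35:9


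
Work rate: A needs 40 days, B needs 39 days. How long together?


Rate of A = 1/40 per day
Rate of B = 1/39 per day
Combined rate = 1/40 + 1/39 = 79/1560 ≈ 0.0506 per day
Days = 1 / combined rate = 1560/79
≈ 19.75 days

19.75 days


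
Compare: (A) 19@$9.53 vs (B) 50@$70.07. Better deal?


Deal A: $9.53/19 = $0.5016/unit
Deal B: $70.07/50 = $1.4014/unit
A is cheaper per unit
= Deal A

Deal A


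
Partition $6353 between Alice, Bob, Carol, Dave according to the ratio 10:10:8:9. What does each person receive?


Total parts = 10 + 10 + 8 + 9 = 37
Alice: 6353 × 10/37 = 1717.03
Bob: 6353 × 10/37 = 1717.03
Carol: 6353 × 8/37 = 1373.62
Dave: 6353 × 9/37 = 1545.32
= Alice: $1717.03, Bob: $1717.03, Carol: $1373.62, Dave: $1545.32

Alice: $1717.03, Bob: $1717.03, Carol: $1373.62, Dave: $1545.32


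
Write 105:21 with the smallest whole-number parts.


GCD(105, 21) = 21
105/21 : 21/21
= 5:1

5:1


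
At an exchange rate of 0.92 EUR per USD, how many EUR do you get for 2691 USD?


Amount × rate = 2691 × 0.92
= 2475.72 EUR

2475.72 EUR


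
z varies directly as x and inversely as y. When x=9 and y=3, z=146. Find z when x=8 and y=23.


z = k·x/y
Solve for k using the known point: k = z·y/x = 146×3/9 = 438/9 ≈ 48.6667
Now evaluate at x=8, y=23:
z = k × 8 / 23 = (438 × 8) / (9 × 23) = 3504/207
≈ 16.9275

16.9275


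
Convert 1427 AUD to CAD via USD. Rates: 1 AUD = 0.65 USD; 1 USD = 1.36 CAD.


Step 1: 1427 AUD × 0.65 = 927.55 USD
Step 2: 927.55 USD × 1.36 = 1261.47 CAD
Implied rate AUD→CAD = 0.65 × 1.36 = 0.8840
= 1261.47 CAD

1261.47 CAD


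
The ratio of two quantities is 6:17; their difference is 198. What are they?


Let A = 6k, B = 17k.
17k - 6k = 198
11k = 198 → k = 198/11 = 18
A = 6×18 = 108, B = 17×18 = 306
= A = 108, B = 306

A = 108, B = 306


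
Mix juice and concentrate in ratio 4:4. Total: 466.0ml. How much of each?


Total parts = 4 + 4 = 8
juice: 466.0 × 4/8 = 233.0ml
concentrate: 466.0 × 4/8 = 233.0ml
= 233.0ml and 233.0ml

233.0ml and 233.0ml


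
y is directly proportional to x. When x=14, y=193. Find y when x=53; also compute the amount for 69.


Direct proportion: y/x = constant
k = 193/14 ≈ 13.7857
y at x=53: k × 53 = 193 × 53 / 14 = 10229/14 ≈ 730.64
y at x=69: k × 69 = 193 × 69 / 14 = 13317/14 ≈ 951.21
= 730.64 and 951.21

730.64 and 951.21


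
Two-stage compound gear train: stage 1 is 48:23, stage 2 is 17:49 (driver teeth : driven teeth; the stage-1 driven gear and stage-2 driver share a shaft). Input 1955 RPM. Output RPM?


Stage 1: RPM_B = RPM_A × t_A/t_B = 1955 × 48/23 = 93840/23 = 4080.00
B and C share a shaft → RPM_C = RPM_B
Stage 2: RPM_D = RPM_C × t_C/t_D = RPM_A × (t_A×t_C)/(t_B×t_D)
Overall ratio = (48×17)/(23×49) = 816/1127
RPM_D = 1955 × 816/1127 = 1595280/1127
≈ 1415.51 RPM

1415.51 RPM


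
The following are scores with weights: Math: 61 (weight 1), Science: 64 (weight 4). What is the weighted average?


Numerator = 61×1 + 64×4
= 61 + 256
= 317
Total weight = 5
Weighted avg = 317/5
= 63.40

63.40


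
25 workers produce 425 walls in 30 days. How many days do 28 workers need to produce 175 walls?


Days ∝ work / workers, so d₂ = d₁ × (m₁/m₂) × (w₂/w₁)
Workers factor (inverse): 25/28 ≈ 0.8929
Work factor (direct): 175/425 ≈ 0.4118
d₂ = 30 × 25/28 × 175/425 = (30 × 25 × 175) / (28 × 425) = 131250/11900
≈ 11.03 days

11.03 days


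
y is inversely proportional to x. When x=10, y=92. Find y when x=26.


Inverse proportion: x × y = constant
k = 10 × 92 = 920
y₂ = k / 26 = 920 / 26
= 35.38

35.38


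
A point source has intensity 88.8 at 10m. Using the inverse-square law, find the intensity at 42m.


I₁d₁² = I₂d₂²
I₂ = I₁ × (d₁/d₂)²
= 88.8 × (10/42)²
= 88.8 × 100/1764
= 8880/1764
≈ 5.0340

5.0340


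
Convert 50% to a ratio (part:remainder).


50% means 50 parts out of 100; remainder = 50
Part : remainder = 50:50
GCD = 50
= 1:1

1:1


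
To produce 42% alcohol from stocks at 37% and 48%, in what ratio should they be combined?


Let x parts of 37% mix with y parts of 48%.
37x + 48y = 42(x + y)
37x + 48y = 42x + 42y
x(37 - 42) = y(42 - 48)
x/y = (48 - 42)/(42 - 37) = 6/5
Simplify: 6:5
= 6:5

6:5


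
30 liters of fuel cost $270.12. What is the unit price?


Unit rate = total / quantity
= 270.12 / 30
= $9.00 per unit

$9.00 per unit


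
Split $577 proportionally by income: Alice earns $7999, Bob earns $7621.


Total income = 7999 + 7621 = $15620
Alice: $577 × 7999/15620 = $295.48
Bob: $577 × 7621/15620 = $281.52
= Alice: $295.48, Bob: $281.52

Alice: $295.48, Bob: $281.52


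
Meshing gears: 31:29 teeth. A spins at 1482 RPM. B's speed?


Gear ratio = 31:29 = 31:29
RPM_B = RPM_A × (teeth_A / teeth_B)
= 1482 × (31/29)
= 1584.2 RPM

1584.2 RPM


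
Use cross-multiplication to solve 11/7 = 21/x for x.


Cross multiply: 11 × x = 7 × 21
11x = 147
x = 147 / 11
= 13.36

13.36


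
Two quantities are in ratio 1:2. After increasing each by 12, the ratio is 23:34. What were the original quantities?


Let A = 1k, B = 2k.
(1k + 12) / (2k + 12) = 23/34
Cross-multiply: 34(1k + 12) = 23(2k + 12)
34k + 408 = 46k + 276
34k - 46k = 276 - 408
-12k = -132
k = -132/-12 = 11
A = 1×11 = 11, B = 2×11 = 22
= A = 11, B = 22

A = 11, B = 22


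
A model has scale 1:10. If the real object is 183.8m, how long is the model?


Model size = real / scale
= 183.8 / 10
= 18.3800 m

18.3800 m


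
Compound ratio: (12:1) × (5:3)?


Compound ratio = (12×5) : (1×3)
= 60:3
GCD = 3
= 20:1

20:1


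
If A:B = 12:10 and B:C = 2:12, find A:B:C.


Match B: multiply A:B by 2 → 24:20
Multiply B:C by 10 → 20:120
Combined: 24:20:120
GCD = 4
= 6:5:30

6:5:30


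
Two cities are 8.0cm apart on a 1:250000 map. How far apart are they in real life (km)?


Real distance = map distance × scale
= 8.0cm × 250000
= 2000000 cm = 20000.0 m
= 20.000 km

20.000 km


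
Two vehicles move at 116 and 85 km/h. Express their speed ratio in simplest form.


Ratio = 116:85
GCD = 1
Simplified = 116:85
Time ratio (same distance) = 85:116
Speed ratio = 116:85

116:85


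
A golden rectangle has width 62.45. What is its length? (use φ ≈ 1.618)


φ = (1 + √5) / 2 ≈ 1.618
Length = width × φ = 62.45 × 1.618 = 101.0441
≈ 101.04

101.04


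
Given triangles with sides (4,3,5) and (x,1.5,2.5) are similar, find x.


Scale factor = 1.5/3 = 0.5
Missing side = 4 × 0.5
= 2.0

2.0


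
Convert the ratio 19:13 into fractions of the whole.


Total parts = 19 + 13 = 32
First part: 19/32 = 19/32
Second part: 13/32 = 13/32
= 19/32 and 13/32

19/32 and 13/32


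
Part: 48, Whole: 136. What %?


Percentage = (part / whole) × 100
= (48 / 136) × 100
≈ 35.29%

35.29%


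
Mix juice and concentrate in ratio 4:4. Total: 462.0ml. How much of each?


Total parts = 4 + 4 = 8
juice: 462.0 × 4/8 = 231.0ml
concentrate: 462.0 × 4/8 = 231.0ml
= 231.0ml and 231.0ml

231.0ml and 231.0ml


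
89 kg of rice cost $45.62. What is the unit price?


Unit rate = total / quantity
= 45.62 / 89
= $0.51 per unit

$0.51 per unit


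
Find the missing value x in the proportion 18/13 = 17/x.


Cross multiply: 18 × x = 13 × 17
18x = 221
x = 221 / 18
= 12.28

12.28


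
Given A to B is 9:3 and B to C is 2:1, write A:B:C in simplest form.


Match B: multiply A:B by 2 → 18:6
Multiply B:C by 3 → 6:3
Combined: 18:6:3
GCD = 3
= 6:2:1

6:2:1


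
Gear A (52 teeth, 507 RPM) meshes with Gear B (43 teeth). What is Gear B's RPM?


Gear ratio = 52:43 = 52:43
RPM_B = RPM_A × (teeth_A / teeth_B)
= 507 × (52/43)
= 613.1 RPM

613.1 RPM


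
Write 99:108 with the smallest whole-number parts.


GCD(99, 108) = 9
99/9 : 108/9
= 11:12

11:12


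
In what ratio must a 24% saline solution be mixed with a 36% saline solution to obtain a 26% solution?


Let x parts of 24% mix with y parts of 36%.
24x + 36y = 26(x + y)
24x + 36y = 26x + 26y
x(24 - 26) = y(26 - 36)
x/y = (36 - 26)/(26 - 24) = 10/2
Simplify: 5:1
= 5:1

5:1


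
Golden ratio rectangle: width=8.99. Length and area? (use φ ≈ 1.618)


φ = (1 + √5) / 2 ≈ 1.618
Length = width × φ = 8.99 × 1.618 = 14.54582
≈ 14.55
Area = width × length = 8.99 × 14.54582 = 130.7669218 ≈ 130.77
= Length: 14.55, Area: 130.77

Length: 14.55, Area: 130.77


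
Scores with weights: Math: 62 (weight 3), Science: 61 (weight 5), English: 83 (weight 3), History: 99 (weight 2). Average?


Numerator = 62×3 + 61×5 + 83×3 + 99×2
= 186 + 305 + 249 + 198
= 938
Total weight = 13
Weighted avg = 938/13
= 72.15

72.15


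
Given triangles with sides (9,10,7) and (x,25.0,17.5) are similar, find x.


Scale factor = 25.0/10 = 2.5
Missing side = 9 × 2.5
= 22.5

22.5


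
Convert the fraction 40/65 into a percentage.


Percentage = (part / whole) × 100
= (40 / 65) × 100
≈ 61.54%

61.54%


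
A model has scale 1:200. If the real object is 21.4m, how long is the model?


Model size = real / scale
= 21.4 / 200
= 0.1070 m

0.1070 m


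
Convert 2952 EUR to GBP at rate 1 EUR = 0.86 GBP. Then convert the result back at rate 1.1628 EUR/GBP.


Amount × rate = 2952 × 0.86 = 2538.72 GBP
Round-trip: 2538.72 × 1.1628 = 2952.02 EUR
= 2538.72 GBP, then 2952.02 EUR

2538.72 GBP, then 2952.02 EUR


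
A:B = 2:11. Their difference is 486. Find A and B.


Let A = 2k, B = 11k.
11k - 2k = 486
9k = 486 → k = 486/9 = 54
A = 2×54 = 108, B = 11×54 = 594
= A = 108, B = 594

A = 108, B = 594


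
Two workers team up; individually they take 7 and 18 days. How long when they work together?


Rate of A = 1/7 per day
Rate of B = 1/18 per day
Combined rate = 1/7 + 1/18 = 25/126 ≈ 0.1984 per day
Days = 1 / combined rate = 126/25
= 5.04 days

5.04 days


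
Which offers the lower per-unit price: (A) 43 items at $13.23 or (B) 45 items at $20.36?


Deal A: $13.23/43 = $0.3077/unit
Deal B: $20.36/45 = $0.4524/unit
A is cheaper per unit
= Deal A

Deal A


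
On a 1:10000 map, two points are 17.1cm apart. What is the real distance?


Real distance = map distance × scale
= 17.1cm × 10000
= 171000 cm = 1710.0 m
= 1.710 km

1.710 km


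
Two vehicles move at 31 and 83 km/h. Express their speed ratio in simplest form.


Ratio = 31:83
GCD = 1
Simplified = 31:83
Time ratio (same distance) = 83:31
Speed ratio = 31:83

31:83


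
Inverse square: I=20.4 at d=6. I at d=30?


I₁d₁² = I₂d₂²
I₂ = I₁ × (d₁/d₂)²
= 20.4 × (6/30)²
= 20.4 × 36/900
= 734.4/900
= 0.8160

0.8160


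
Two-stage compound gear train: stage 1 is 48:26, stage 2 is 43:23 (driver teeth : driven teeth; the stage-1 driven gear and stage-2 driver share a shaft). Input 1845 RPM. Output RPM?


Stage 1: RPM_B = RPM_A × t_A/t_B = 1845 × 48/26 = 88560/26 ≈ 3406.15
B and C share a shaft → RPM_C = RPM_B
Stage 2: RPM_D = RPM_C × t_C/t_D = RPM_A × (t_A×t_C)/(t_B×t_D)
Overall ratio = (48×43)/(26×23) = 2064/598
RPM_D = 1845 × 2064/598 = 3808080/598
≈ 6368.03 RPM

6368.03 RPM


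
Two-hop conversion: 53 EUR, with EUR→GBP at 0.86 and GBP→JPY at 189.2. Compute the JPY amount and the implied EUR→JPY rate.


Step 1: 53 EUR × 0.86 = 45.58 GBP
Step 2: 45.58 GBP × 189.2 = 8623.74 JPY
Implied rate EUR→JPY = 0.86 × 189.2 = 162.7120
= 8623.74 JPY; implied rate 162.7120 JPY/EUR

8623.74 JPY; implied rate 162.7120 JPY/EUR


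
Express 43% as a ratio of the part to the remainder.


43% means 43 parts out of 100; remainder = 57
Part : remainder = 43:57
GCD = 1
= 43:57

43:57


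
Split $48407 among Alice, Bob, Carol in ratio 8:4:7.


Total parts = 8 + 4 + 7 = 19
Alice: 48407 × 8/19 = 20381.89
Bob: 48407 × 4/19 = 10190.95
Carol: 48407 × 7/19 = 17834.16
= Alice: $20381.89, Bob: $10190.95, Carol: $17834.16

Alice: $20381.89, Bob: $10190.95, Carol: $17834.16


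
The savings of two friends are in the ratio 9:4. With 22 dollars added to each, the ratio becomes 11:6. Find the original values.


Let A = 9k, B = 4k.
(9k + 22) / (4k + 22) = 11/6
Cross-multiply: 6(9k + 22) = 11(4k + 22)
54k + 132 = 44k + 242
54k - 44k = 242 - 132
10k = 110
k = 110/10 = 11
A = 9×11 = 99, B = 4×11 = 44
= A = 99, B = 44

A = 99, B = 44


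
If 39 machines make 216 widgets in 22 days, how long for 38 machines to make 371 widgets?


Days ∝ work / workers, so d₂ = d₁ × (m₁/m₂) × (w₂/w₁)
Workers factor (inverse): 39/38 ≈ 1.0263
Work factor (direct): 371/216 ≈ 1.7176
d₂ = 22 × 39/38 × 371/216 = (22 × 39 × 371) / (38 × 216) = 318318/8208
≈ 38.78 days

38.78 days


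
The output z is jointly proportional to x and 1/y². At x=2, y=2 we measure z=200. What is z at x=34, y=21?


z = k·x/y²
Solve for k using the known point: k = z·y²/x = 200×4/2 = 800/2 = 400.0000
Now evaluate at x=34, y=21:
z = k × 34 / 441 = (800 × 34) / (2 × 441) = 27200/882
≈ 30.8390

30.8390


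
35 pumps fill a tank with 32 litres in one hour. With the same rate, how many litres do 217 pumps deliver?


Direct proportion: y/x = constant
k = 32/35 ≈ 0.9143
y₂ = k × 217 = 32 × 217 / 35 = 6944/35
= 198.40

198.40


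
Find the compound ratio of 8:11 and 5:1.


Compound ratio = (8×5) : (11×1)
= 40:11
GCD = 1
= 40:11

40:11


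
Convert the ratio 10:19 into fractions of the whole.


Total parts = 10 + 19 = 29
First part: 10/29 = 10/29
Second part: 19/29 = 19/29
= 10/29 and 19/29

10/29 and 19/29


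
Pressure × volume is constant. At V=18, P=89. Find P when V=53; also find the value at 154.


Inverse proportion: x × y = constant
k = 18 × 89 = 1602
At x=53: k/53 = 30.23
At x=154: k/154 = 10.40
= 30.23 and 10.40

30.23 and 10.40


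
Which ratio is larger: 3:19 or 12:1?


3/19 = 0.1579
12/1 = 12.0000
0.1579 < 12.0000, so 3:19 is less
= 12:1

12:1


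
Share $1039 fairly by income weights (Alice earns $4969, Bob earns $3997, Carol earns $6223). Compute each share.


Total income = 4969 + 3997 + 6223 = $15189
Alice: $1039 × 4969/15189 = $339.90
Bob: $1039 × 3997/15189 = $273.41
Carol: $1039 × 6223/15189 = $425.68
= Alice: $339.90, Bob: $273.41, Carol: $425.68

Alice: $339.90, Bob: $273.41, Carol: $425.68


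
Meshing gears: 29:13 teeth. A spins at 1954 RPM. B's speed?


Gear ratio = 29:13 = 29:13
RPM_B = RPM_A × (teeth_A / teeth_B)
= 1954 × (29/13)
= 4358.9 RPM

4358.9 RPM


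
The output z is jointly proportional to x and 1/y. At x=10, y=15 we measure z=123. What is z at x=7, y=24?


z = k·x/y
Solve for k using the known point: k = z·y/x = 123×15/10 = 1845/10 = 184.5000
Now evaluate at x=7, y=24:
z = k × 7 / 24 = (1845 × 7) / (10 × 24) = 12915/240
= 53.8125

53.8125


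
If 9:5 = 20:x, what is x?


Cross multiply: 9 × x = 5 × 20
9x = 100
x = 100 / 9
= 11.11

11.11


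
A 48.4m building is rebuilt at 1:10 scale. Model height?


Model size = real / scale
= 48.4 / 10
= 4.8400 m

4.8400 m


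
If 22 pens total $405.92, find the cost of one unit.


Unit rate = total / quantity
= 405.92 / 22
= $18.45 per unit

$18.45 per unit


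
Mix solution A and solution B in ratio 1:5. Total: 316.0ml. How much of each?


Total parts = 1 + 5 = 6
solution A: 316.0 × 1/6 = 52.7ml
solution B: 316.0 × 5/6 = 263.3ml
= 52.7ml and 263.3ml

52.7ml and 263.3ml


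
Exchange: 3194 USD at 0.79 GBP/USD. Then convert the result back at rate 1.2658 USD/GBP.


Amount × rate = 3194 × 0.79 = 2523.26 GBP
Round-trip: 2523.26 × 1.2658 = 3193.94 USD
= 2523.26 GBP, then 3193.94 USD

2523.26 GBP, then 3193.94 USD


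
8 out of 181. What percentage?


Percentage = (part / whole) × 100
= (8 / 181) × 100
≈ 4.42%

4.42%


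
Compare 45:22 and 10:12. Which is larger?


45/22 = 2.0455
10/12 = 0.8333
2.0455 > 0.8333, so 45:22 is greater
= 45:22

45:22


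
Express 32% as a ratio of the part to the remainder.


32% means 32 parts out of 100; remainder = 68
Part : remainder = 32:68
GCD = 4
= 8:17

8:17


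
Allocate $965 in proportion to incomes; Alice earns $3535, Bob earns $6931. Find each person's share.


Total income = 3535 + 6931 = $10466
Alice: $965 × 3535/10466 = $325.94
Bob: $965 × 6931/10466 = $639.06
= Alice: $325.94, Bob: $639.06

Alice: $325.94, Bob: $639.06


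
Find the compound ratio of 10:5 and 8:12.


Compound ratio = (10×8) : (5×12)
= 80:60
GCD = 20
= 4:3

4:3


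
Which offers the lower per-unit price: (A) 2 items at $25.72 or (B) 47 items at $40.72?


Deal A: $25.72/2 = $12.8600/unit
Deal B: $40.72/47 = $0.8664/unit
B is cheaper per unit
= Deal B

Deal B


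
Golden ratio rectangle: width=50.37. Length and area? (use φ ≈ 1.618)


φ = (1 + √5) / 2 ≈ 1.618
Length = width × φ = 50.37 × 1.618 = 81.49866
≈ 81.50
Area = width × length = 50.37 × 81.49866 = 4105.0875042 ≈ 4105.09
= Length: 81.50, Area: 4105.09

Length: 81.50, Area: 4105.09


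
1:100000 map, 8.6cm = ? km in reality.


Real distance = map distance × scale
= 8.6cm × 100000
= 860000 cm = 8600.0 m
= 8.600 km

8.600 km


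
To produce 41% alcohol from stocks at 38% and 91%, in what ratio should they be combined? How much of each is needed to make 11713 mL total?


Let x parts of 38% mix with y parts of 91%.
38x + 91y = 41(x + y)
38x + 91y = 41x + 41y
x(38 - 41) = y(41 - 91)
x/y = (91 - 41)/(41 - 38) = 50/3
Simplify: 50:3
Total parts = 53; one part = 11713/53 = 221.00 mL
38% solution: 50×221.00 = 11050.00 mL
91% solution: 3×221.00 = 663.00 mL
= ratio 50:3; 11050.00 mL and 663.00 mL

ratio 50:3; 11050.00 mL and 663.00 mL


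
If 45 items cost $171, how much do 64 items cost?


Direct proportion: y/x = constant
k = 171/45 = 3.8000
y₂ = k × 64 = 171 × 64 / 45 = 10944/45
= 243.20

243.20


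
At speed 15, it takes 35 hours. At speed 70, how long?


Inverse proportion: x × y = constant
k = 15 × 35 = 525
y₂ = k / 70 = 525 / 70
= 7.50

7.50


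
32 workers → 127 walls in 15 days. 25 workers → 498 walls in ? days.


Days ∝ work / workers, so d₂ = d₁ × (m₁/m₂) × (w₂/w₁)
Workers factor (inverse): 32/25 = 1.2800
Work factor (direct): 498/127 ≈ 3.9213
d₂ = 15 × 32/25 × 498/127 = (15 × 32 × 498) / (25 × 127) = 239040/3175
≈ 75.29 days

75.29 days


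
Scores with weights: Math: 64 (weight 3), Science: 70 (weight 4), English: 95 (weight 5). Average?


Numerator = 64×3 + 70×4 + 95×5
= 192 + 280 + 475
= 947
Total weight = 12
Weighted avg = 947/12
= 78.92

78.92


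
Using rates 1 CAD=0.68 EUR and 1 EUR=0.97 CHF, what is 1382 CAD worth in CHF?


Step 1: 1382 CAD × 0.68 = 939.76 EUR
Step 2: 939.76 EUR × 0.97 = 911.57 CHF
Implied rate CAD→CHF = 0.68 × 0.97 = 0.6596
= 911.57 CHF

911.57 CHF


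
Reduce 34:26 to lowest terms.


GCD(34, 26) = 2
34/2 : 26/2
= 17:13

17:13


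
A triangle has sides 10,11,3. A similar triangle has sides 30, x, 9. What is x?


Scale factor = 30/10 = 3
Missing side = 11 × 3
= 33.0

33.0


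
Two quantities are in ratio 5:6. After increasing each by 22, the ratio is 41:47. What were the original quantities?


Let A = 5k, B = 6k.
(5k + 22) / (6k + 22) = 41/47
Cross-multiply: 47(5k + 22) = 41(6k + 22)
235k + 1034 = 246k + 902
235k - 246k = 902 - 1034
-11k = -132
k = -132/-11 = 12
A = 5×12 = 60, B = 6×12 = 72
= A = 60, B = 72

A = 60, B = 72


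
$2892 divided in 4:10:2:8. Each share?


Total parts = 4 + 10 + 2 + 8 = 24
Part 1: 2892 × 4/24 = 482.00
Part 2: 2892 × 10/24 = 1205.00
Part 3: 2892 × 2/24 = 241.00
Part 4: 2892 × 8/24 = 964.00
= Part 1: $482.00, Part 2: $1205.00, Part 3: $241.00, Part 4: $964.00

Part 1: $482.00, Part 2: $1205.00, Part 3: $241.00, Part 4: $964.00


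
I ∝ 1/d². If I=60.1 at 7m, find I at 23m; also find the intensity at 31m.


I₁d₁² = I₂d₂²
I at 23m = 60.1 × (7/23)² = 60.1 × 49/529 = 2944.9/529 ≈ 5.5669
I at 31m = 60.1 × (7/31)² = 60.1 × 49/961 = 2944.9/961 ≈ 3.0644
= 5.5669 and 3.0644

5.5669 and 3.0644


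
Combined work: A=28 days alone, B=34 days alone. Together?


Rate of A = 1/28 per day
Rate of B = 1/34 per day
Combined rate = 1/28 + 1/34 = 62/952 ≈ 0.0651 per day
Days = 1 / combined rate = 952/62
≈ 15.35 days

15.35 days


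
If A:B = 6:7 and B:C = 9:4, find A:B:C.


Match B: multiply A:B by 9 → 54:63
Multiply B:C by 7 → 63:28
Combined: 54:63:28
GCD = 1
= 54:63:28

54:63:28


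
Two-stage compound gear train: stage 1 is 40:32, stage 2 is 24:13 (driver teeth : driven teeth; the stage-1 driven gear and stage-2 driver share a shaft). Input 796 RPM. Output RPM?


Stage 1: RPM_B = RPM_A × t_A/t_B = 796 × 40/32 = 31840/32 = 995.00
B and C share a shaft → RPM_C = RPM_B
Stage 2: RPM_D = RPM_C × t_C/t_D = RPM_A × (t_A×t_C)/(t_B×t_D)
Overall ratio = (40×24)/(32×13) = 960/416
RPM_D = 796 × 960/416 = 764160/416
≈ 1836.92 RPM

1836.92 RPM


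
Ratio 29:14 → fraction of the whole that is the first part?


Total parts = 29 + 14 = 43
First part: 29/43 = 29/43
= 29/43

29/43


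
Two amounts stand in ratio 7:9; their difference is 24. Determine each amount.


Let A = 7k, B = 9k.
9k - 7k = 24
2k = 24 → k = 24/2 = 12
A = 7×12 = 84, B = 9×12 = 108
= A = 84, B = 108

A = 84, B = 108


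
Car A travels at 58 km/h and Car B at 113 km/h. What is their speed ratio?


Ratio = 58:113
GCD = 1
Simplified = 58:113
Time ratio (same distance) = 113:58
Speed ratio = 58:113

58:113


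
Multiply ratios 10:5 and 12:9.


Compound ratio = (10×12) : (5×9)
= 120:45
GCD = 15
= 8:3

8:3


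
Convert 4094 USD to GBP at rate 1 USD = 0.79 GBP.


Amount × rate = 4094 × 0.79
= 3234.26 GBP

3234.26 GBP


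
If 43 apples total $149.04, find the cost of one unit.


Unit rate = total / quantity
= 149.04 / 43
= $3.47 per unit

$3.47 per unit


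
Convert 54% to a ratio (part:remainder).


54% means 54 parts out of 100; remainder = 46
Part : remainder = 54:46
GCD = 2
= 27:23

27:23


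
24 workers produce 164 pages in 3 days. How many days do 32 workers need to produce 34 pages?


Days ∝ work / workers, so d₂ = d₁ × (m₁/m₂) × (w₂/w₁)
Workers factor (inverse): 24/32 = 0.7500
Work factor (direct): 34/164 ≈ 0.2073
d₂ = 3 × 24/32 × 34/164 = (3 × 24 × 34) / (32 × 164) = 2448/5248
≈ 0.47 days

0.47 days


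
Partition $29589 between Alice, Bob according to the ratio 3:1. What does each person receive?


Total parts = 3 + 1 = 4
Alice: 29589 × 3/4 = 22191.75
Bob: 29589 × 1/4 = 7397.25
= Alice: $22191.75, Bob: $7397.25

Alice: $22191.75, Bob: $7397.25


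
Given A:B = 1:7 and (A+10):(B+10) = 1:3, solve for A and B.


Let A = 1k, B = 7k.
(1k + 10) / (7k + 10) = 1/3
Cross-multiply: 3(1k + 10) = 1(7k + 10)
3k + 30 = 7k + 10
3k - 7k = 10 - 30
-4k = -20
k = -20/-4 = 5
A = 1×5 = 5, B = 7×5 = 35
= A = 5, B = 35

A = 5, B = 35


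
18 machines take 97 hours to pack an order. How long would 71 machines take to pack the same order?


Inverse proportion: x × y = constant
k = 18 × 97 = 1746
y₂ = k / 71 = 1746 / 71
= 24.59

24.59


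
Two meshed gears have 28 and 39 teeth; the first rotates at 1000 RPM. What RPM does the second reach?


Gear ratio = 28:39 = 28:39
RPM_B = RPM_A × (teeth_A / teeth_B)
= 1000 × (28/39)
= 717.9 RPM

717.9 RPM


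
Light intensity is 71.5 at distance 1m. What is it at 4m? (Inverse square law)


I₁d₁² = I₂d₂²
I₂ = I₁ × (d₁/d₂)²
= 71.5 × (1/4)²
= 71.5 × 1/16
= 71.5/16
≈ 4.4688

4.4688


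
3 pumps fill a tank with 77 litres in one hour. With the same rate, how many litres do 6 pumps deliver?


Direct proportion: y/x = constant
k = 77/3 ≈ 25.6667
y₂ = k × 6 = 77 × 6 / 3 = 462/3
= 154.00

154.00


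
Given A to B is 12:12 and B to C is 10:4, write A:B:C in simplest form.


Match B: multiply A:B by 10 → 120:120
Multiply B:C by 12 → 120:48
Combined: 120:120:48
GCD = 24
= 5:5:2

5:5:2


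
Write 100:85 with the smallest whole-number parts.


GCD(100, 85) = 5
100/5 : 85/5
= 20:17

20:17


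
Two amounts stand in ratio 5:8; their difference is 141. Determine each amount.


Let A = 5k, B = 8k.
8k - 5k = 141
3k = 141 → k = 141/3 = 47
A = 5×47 = 235, B = 8×47 = 376
= A = 235, B = 376

A = 235, B = 376


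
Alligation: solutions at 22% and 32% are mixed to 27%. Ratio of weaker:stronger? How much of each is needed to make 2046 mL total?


Let x parts of 22% mix with y parts of 32%.
22x + 32y = 27(x + y)
22x + 32y = 27x + 27y
x(22 - 27) = y(27 - 32)
x/y = (32 - 27)/(27 - 22) = 5/5
Simplify: 1:1
Total parts = 2; one part = 2046/2 = 1023.00 mL
22% solution: 1×1023.00 = 1023.00 mL
32% solution: 1×1023.00 = 1023.00 mL
= ratio 1:1; 1023.00 mL and 1023.00 mL

ratio 1:1; 1023.00 mL and 1023.00 mL


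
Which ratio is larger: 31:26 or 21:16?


31/26 = 1.1923
21/16 = 1.3125
1.1923 < 1.3125, so 31:26 is less
= 21:16

21:16


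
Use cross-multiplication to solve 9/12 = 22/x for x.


Cross multiply: 9 × x = 12 × 22
9x = 264
x = 264 / 9
= 29.33

29.33


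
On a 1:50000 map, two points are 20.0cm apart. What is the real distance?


Real distance = map distance × scale
= 20.0cm × 50000
= 1000000 cm = 10000.0 m
= 10.000 km

10.000 km


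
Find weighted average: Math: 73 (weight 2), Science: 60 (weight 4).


Numerator = 73×2 + 60×4
= 146 + 240
= 386
Total weight = 6
Weighted avg = 386/6
= 64.33

64.33


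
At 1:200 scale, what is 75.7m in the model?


Model size = real / scale
= 75.7 / 200
= 0.3785 m

0.3785 m


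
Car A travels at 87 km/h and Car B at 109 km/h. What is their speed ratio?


Ratio = 87:109
GCD = 1
Simplified = 87:109
Time ratio (same distance) = 109:87
Speed ratio = 87:109

87:109


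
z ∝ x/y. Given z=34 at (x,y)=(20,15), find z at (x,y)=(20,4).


z = k·x/y
Solve for k using the known point: k = z·y/x = 34×15/20 = 510/20 = 25.5000
Now evaluate at x=20, y=4:
z = k × 20 / 4 = (510 × 20) / (20 × 4) = 10200/80
= 127.5000

127.5000


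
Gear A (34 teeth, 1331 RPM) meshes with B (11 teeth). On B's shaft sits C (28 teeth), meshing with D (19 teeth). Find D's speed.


Stage 1: RPM_B = RPM_A × t_A/t_B = 1331 × 34/11 = 45254/11 = 4114.00
B and C share a shaft → RPM_C = RPM_B
Stage 2: RPM_D = RPM_C × t_C/t_D = RPM_A × (t_A×t_C)/(t_B×t_D)
Overall ratio = (34×28)/(11×19) = 952/209
RPM_D = 1331 × 952/209 = 1267112/209
≈ 6062.74 RPM

6062.74 RPM


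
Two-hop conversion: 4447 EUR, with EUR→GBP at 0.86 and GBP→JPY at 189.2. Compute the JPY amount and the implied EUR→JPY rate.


Step 1: 4447 EUR × 0.86 = 3824.42 GBP
Step 2: 3824.42 GBP × 189.2 = 723580.26 JPY
Implied rate EUR→JPY = 0.86 × 189.2 = 162.7120
= 723580.26 JPY; implied rate 162.7120 JPY/EUR

723580.26 JPY; implied rate 162.7120 JPY/EUR


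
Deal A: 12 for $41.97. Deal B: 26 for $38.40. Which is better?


Deal A: $41.97/12 = $3.4975/unit
Deal B: $38.40/26 = $1.4769/unit
B is cheaper per unit
= Deal B

Deal B
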